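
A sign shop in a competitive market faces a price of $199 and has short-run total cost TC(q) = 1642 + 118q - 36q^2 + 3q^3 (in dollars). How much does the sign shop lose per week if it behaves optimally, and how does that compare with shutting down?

Profit = -$184 at q = 9

AVC = 118 - 36q + 3q^2; min AVC = $10 at q = 6. Since P = $199 ≥ min AVC, the firm produces.
With MC = 118 - 72q + 9q^2, P = MC on the upward-sloping part at q* = 9.
TR = 199·9 = 1791. TC = 1642 + 333 = 1975. Profit = 1791 − 1975 = -$184.
By producing, the firm covers all variable cost plus $1458 of fixed cost; shutting down would lose the full $1642.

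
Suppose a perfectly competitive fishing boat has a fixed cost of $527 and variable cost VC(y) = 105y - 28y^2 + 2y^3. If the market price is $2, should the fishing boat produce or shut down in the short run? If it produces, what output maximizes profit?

Strip out fixed cost: VC = 105y - 28y^2 + 2y^3. Then AVC = 105 - 28y + 2y^2 and MC = 105 - 56y + 6y^2.
The AVC parabola has its vertex at y = 28/4 = 7, where AVC = 105 - 28·7 + 2·7^2 = $7.
Since P = $2 < min AVC = $7, price fails to cover variable cost at any output.
The firm minimizes its loss by shutting down and losing only its fixed cost of $527.

Shut down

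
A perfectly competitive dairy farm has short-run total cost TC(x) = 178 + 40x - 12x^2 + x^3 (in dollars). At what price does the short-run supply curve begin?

The shutdown price is the minimum of AVC. VC = 40x - 12x^2 + x^3, so AVC = 40 - 12x + x^2.
dAVC/dx = -12 + 2x = 0 gives x = 6. min AVC = 40 - 12·6 + 6^2 = 4.
So the shutdown price is $4.

$4 per unit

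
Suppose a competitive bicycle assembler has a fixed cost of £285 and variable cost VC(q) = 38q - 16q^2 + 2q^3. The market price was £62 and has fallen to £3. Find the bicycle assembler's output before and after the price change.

MC = 38 - 32q + 6q^2; the shutdown threshold is min AVC = £6 (at q = 4).
At P = £62 ≥ min AVC, set P = MC on the rising branch: q = 6.
At P = £3 < min AVC = £6, price no longer covers variable cost at any output, so the firm shuts down: q = 0.

Output falls from 6 to 0 (the firm shuts down)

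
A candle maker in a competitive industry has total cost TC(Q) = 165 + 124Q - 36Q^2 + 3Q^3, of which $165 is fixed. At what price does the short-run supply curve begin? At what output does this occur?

$16 per unit, at Q = 6

The shutdown price is the minimum of AVC. VC = 124Q - 36Q^2 + 3Q^3, so AVC = 124 - 36Q + 3Q^2.
At the minimum of AVC, MC = AVC. MC = 124 - 72Q + 9Q^2; setting MC = AVC gives 6Q^2 - 36Q = 0, so Q = 6. min AVC = 16.
So the shutdown price is $16.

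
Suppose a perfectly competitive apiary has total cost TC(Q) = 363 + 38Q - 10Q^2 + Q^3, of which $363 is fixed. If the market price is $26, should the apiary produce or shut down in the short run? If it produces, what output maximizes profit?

Produce at Q = 6

Strip out fixed cost: VC = 38Q - 10Q^2 + Q^3. Then AVC = 38 - 10Q + Q^2 and MC = 38 - 20Q + 3Q^2.
The AVC parabola has its vertex at Q = 10/2 = 5, where AVC = 38 - 10·5 + 5^2 = $13.
Since P = $26 ≥ min AVC = $13, price covers variable cost and the firm should produce.
Solving P = MC: 12 - 20Q + 3Q^2 = 0 ⇒ Q = 2/3 or 6. On the upward-sloping branch, Q* = 6.
Check: AVC at Q = 6 is $14 ≤ P, so revenue covers variable cost.
Profit = P·Q − TC = 26·6 − 447 = -$291, a loss, but smaller than the $363 fixed cost the firm would lose by shutting down.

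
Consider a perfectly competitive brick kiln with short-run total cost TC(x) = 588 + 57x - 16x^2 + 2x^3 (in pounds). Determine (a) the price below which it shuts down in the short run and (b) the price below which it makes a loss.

AVC = 57 - 16x + 2x^2; minimized at x = 4, giving min AVC = £25. That is the shutdown price.
ATC = 588/x + 57 - 16x + 2x^2. Setting dATC/dx = −588/x^2 − 16 + 4x = 0 gives x = 7 (since 4·7^3 − 16·7^2 = 588).
min ATC = 588/7 + 57 − 16·7 + 2·7^2 = £127. That is the break-even price.
For £25 ≤ P < £127 the firm produces at a loss; below £25 it shuts down.

Shutdown price = £25; break-even price = £127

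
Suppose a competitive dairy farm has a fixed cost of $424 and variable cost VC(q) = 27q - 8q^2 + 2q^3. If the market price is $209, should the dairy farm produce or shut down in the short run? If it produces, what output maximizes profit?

From TC, MC = TC'(q) = 27 - 16q + 6q^2 and AVC = VC/q = 27 - 8q + 2q^2.
The AVC parabola has its vertex at q = 8/4 = 2, where AVC = 27 - 8·2 + 2·2^2 = $19.
P = $209 exceeds min AVC = $19, so the firm stays open.
P = MC gives -182 - 16q + 6q^2 = 0, with roots -13/3 and 7. Take the larger (rising MC): q* = 7.
Check: AVC at q = 7 is $69 ≤ P, so revenue covers variable cost.
Profit = P·q − TC = 209·7 − 907 = $556.

Produce at q = 7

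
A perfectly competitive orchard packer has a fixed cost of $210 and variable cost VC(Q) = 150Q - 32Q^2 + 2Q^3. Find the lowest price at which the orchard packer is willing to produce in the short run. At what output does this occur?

The firm shuts down when price falls below the minimum of average variable cost. AVC = VC/Q = 150 - 32Q + 2Q^2.
At the minimum of AVC, MC = AVC. MC = 150 - 64Q + 6Q^2; setting MC = AVC gives 4Q^2 - 32Q = 0, so Q = 8. min AVC = 22.
So the shutdown price is $22.

$22 per unit, at Q = 8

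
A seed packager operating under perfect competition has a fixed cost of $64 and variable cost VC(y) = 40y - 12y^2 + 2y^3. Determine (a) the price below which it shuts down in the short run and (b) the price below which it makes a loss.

Shutdown price = min AVC. AVC = 40 - 12y + 2y^2, with vertex at y = 3 and minimum $22.
ATC = 64/y + 40 - 12y + 2y^2. Setting dATC/dy = −64/y^2 − 12 + 4y = 0 gives y = 4 (since 4·4^3 − 12·4^2 = 64).
min ATC = 64/4 + 40 − 12·4 + 2·4^2 = $40. That is the break-even price.
For $22 ≤ P < $40 the firm produces at a loss; below $22 it shuts down.

Shutdown price = $22; break-even price = $40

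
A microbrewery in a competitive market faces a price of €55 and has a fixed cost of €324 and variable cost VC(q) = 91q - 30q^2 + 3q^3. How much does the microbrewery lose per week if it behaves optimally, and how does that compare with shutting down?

AVC = 91 - 30q + 3q^2 has its minimum €16 at q = 5; price €55 clears that bar, so the firm operates.
With MC = 91 - 60q + 9q^2, P = MC on the upward-sloping part at q* = 6.
TR = 55·6 = 330. TC = 324 + 114 = 438. Profit = 330 − 438 = -€108.
That loss of €108 beats the €324 the firm would lose by shutting down; producing recovers €216 of fixed cost.

Profit = -€108 at q = 6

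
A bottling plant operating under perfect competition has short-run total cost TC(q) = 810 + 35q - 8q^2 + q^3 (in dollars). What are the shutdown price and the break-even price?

Shutdown price = $19; break-even price = $134

AVC = 35 - 8q + q^2; minimized at q = 4, giving min AVC = $19. That is the shutdown price.
ATC = 810/q + 35 - 8q + q^2. Setting dATC/dq = −810/q^2 − 8 + 2q = 0 gives q = 9 (since 2·9^3 − 8·9^2 = 810).
min ATC = 810/9 + 35 − 8·9 + 9^2 = $134. That is the break-even price.
Between these two prices the firm operates at a loss; above $134 it earns a profit.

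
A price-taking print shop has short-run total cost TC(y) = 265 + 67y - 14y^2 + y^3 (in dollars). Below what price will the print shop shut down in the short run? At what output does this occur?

$18 per unit, at y = 7

Short-run supply begins at min AVC. From VC = 67y - 14y^2 + y^3, AVC = 67 - 14y + y^2.
dAVC/dy = -14 + 2y = 0 gives y = 7. min AVC = 67 - 14·7 + 7^2 = 18.
The firm shuts down for any P below $18.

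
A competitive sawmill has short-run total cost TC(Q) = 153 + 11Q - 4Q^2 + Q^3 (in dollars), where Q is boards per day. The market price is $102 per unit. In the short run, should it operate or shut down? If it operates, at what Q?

Produce at Q = 7

Strip out fixed cost: VC = 11Q - 4Q^2 + Q^3. Then AVC = 11 - 4Q + Q^2 and MC = 11 - 8Q + 3Q^2.
AVC hits its minimum where MC = AVC, at Q = 2, giving min AVC = 11 - 4·2 + 2^2 = $7.
P = $102 exceeds min AVC = $7, so the firm stays open.
Solving P = MC: -91 - 8Q + 3Q^2 = 0 ⇒ Q = -13/3 or 7. On the upward-sloping branch, Q* = 7.
Check: AVC at Q = 7 is $32 ≤ P, so revenue covers variable cost.
Profit = P·Q − TC = 102·7 − 377 = $337.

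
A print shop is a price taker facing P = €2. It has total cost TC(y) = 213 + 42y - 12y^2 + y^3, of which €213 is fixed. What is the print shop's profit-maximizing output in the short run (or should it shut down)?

Shut down

Strip out fixed cost: VC = 42y - 12y^2 + y^3. Then AVC = 42 - 12y + y^2 and MC = 42 - 24y + 3y^2.
AVC is minimized where dAVC/dy = -12 + 2y = 0, at y = 6; min AVC = 42 - 12·6 + 6^2 = €6.
P = €2 lies below min AVC = €6; no output level covers variable cost.
The firm minimizes its loss by shutting down and losing only its fixed cost of €213.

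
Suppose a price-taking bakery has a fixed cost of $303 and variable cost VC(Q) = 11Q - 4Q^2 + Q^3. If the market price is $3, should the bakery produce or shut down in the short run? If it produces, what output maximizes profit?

Variable cost is VC = 11Q - 4Q^2 + Q^3, so AVC = VC/Q = 11 - 4Q + Q^2 and MC = dTC/dQ = 11 - 8Q + 3Q^2.
The AVC parabola has its vertex at Q = 4/2 = 2, where AVC = 11 - 4·2 + 2^2 = $7.
P = $3 lies below min AVC = $7; no output level covers variable cost.
Shutting down limits the loss to fixed cost, $303.

Shut down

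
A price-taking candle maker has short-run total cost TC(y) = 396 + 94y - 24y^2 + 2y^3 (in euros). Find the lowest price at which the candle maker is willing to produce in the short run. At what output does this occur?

€22 per unit, at y = 6

Short-run supply begins at min AVC. From VC = 94y - 24y^2 + 2y^3, AVC = 94 - 24y + 2y^2.
dAVC/dy = -24 + 4y = 0 gives y = 6. min AVC = 94 - 24·6 + 2·6^2 = 22.
The firm shuts down for any P below €22.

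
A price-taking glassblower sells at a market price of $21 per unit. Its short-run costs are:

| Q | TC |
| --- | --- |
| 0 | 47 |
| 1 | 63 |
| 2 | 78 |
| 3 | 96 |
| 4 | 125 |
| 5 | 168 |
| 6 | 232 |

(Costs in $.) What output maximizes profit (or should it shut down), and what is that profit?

Profit at each row (π = 21Q − TC): Q=0: -47; Q=1: -42; Q=2: -36; Q=3: -33; Q=4: -41; Q=5: -63; Q=6: -106.
Profit is maximized at Q = 3. AVC there is 49/3 = $16.33 ≤ P, so producing beats shutting down (which would give -$47).

Q = 3; profit = -$33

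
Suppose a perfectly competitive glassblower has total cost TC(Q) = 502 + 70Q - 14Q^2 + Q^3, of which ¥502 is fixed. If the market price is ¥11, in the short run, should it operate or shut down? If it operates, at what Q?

Variable cost is VC = 70Q - 14Q^2 + Q^3, so AVC = VC/Q = 70 - 14Q + Q^2 and MC = dTC/dQ = 70 - 28Q + 3Q^2.
AVC hits its minimum where MC = AVC, at Q = 7, giving min AVC = 70 - 14·7 + 7^2 = ¥21.
With P < min AVC (¥11 < ¥21), every unit sold adds to the loss.
Best response: produce nothing and absorb the ¥502 fixed cost.

Shut down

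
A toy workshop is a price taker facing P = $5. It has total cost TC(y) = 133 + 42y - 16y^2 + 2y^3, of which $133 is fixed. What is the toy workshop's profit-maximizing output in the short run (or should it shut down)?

Variable cost is VC = 42y - 16y^2 + 2y^3, so AVC = VC/y = 42 - 16y + 2y^2 and MC = dTC/dy = 42 - 32y + 6y^2.
The AVC parabola has its vertex at y = 16/4 = 4, where AVC = 42 - 16·4 + 2·4^2 = $10.
With P < min AVC ($5 < $10), every unit sold adds to the loss.
The firm minimizes its loss by shutting down and losing only its fixed cost of $133.

Shut down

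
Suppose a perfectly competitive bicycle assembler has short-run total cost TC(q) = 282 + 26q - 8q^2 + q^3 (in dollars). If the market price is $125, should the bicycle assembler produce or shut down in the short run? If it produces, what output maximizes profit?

Produce at q = 9

From TC, MC = TC'(q) = 26 - 16q + 3q^2 and AVC = VC/q = 26 - 8q + q^2.
AVC hits its minimum where MC = AVC, at q = 4, giving min AVC = 26 - 8·4 + 4^2 = $10.
P = $125 exceeds min AVC = $10, so the firm stays open.
P = MC gives -99 - 16q + 3q^2 = 0, with roots -11/3 and 9. Take the larger (rising MC): q* = 9.
Check: AVC at q = 9 is $35 ≤ P, so revenue covers variable cost.
Profit = P·q − TC = 125·9 − 597 = $528.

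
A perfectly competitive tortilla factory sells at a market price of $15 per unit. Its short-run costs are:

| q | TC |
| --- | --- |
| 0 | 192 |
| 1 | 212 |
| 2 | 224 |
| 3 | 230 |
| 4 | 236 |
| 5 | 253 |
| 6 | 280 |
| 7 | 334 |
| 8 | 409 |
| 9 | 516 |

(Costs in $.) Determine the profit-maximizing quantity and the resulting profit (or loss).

q = 4; profit = -$176

Compute π = P·q − TC at each output: q=0: -192; q=1: -197; q=2: -194; q=3: -185; q=4: -176; q=5: -178; q=6: -190; q=7: -229; q=8: -289; q=9: -381.
Profit is maximized at q = 4. AVC there is 44/4 = $11 ≤ P, so producing beats shutting down (which would give -$192).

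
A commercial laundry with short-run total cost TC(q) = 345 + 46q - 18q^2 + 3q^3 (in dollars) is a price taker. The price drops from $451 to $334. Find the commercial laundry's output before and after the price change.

Output falls from 9 to 8

AVC = 46 - 18q + 3q^2, minimized at q = 3 where min AVC = $19. MC = 46 - 36q + 9q^2.
At P = $451 ≥ min AVC, set P = MC on the rising branch: q = 9.
At P = $334 ≥ min AVC, set P = MC: q = 8. The firm stays open but cuts output.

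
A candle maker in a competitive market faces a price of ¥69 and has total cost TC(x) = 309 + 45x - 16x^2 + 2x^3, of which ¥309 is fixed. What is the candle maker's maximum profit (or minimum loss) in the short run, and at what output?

Profit = -¥21 at x = 6

AVC = 45 - 16x + 2x^2 has its minimum ¥13 at x = 4; price ¥69 clears that bar, so the firm operates.
With MC = 45 - 32x + 6x^2, P = MC on the upward-sloping part at x* = 6.
TR = 69·6 = 414. TC = 309 + 126 = 435. Profit = 414 − 435 = -¥21.
Shutting down would mean losing the fixed cost of ¥309, so operating at a loss of ¥21 is better by ¥288.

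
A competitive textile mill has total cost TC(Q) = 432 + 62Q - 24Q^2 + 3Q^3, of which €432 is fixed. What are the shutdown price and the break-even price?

Shutdown price = min AVC. AVC = 62 - 24Q + 3Q^2, with vertex at Q = 4 and minimum €14.
ATC = 432/Q + 62 - 24Q + 3Q^2. Setting dATC/dQ = −432/Q^2 − 24 + 6Q = 0 gives Q = 6 (since 6·6^3 − 24·6^2 = 432).
min ATC = 432/6 + 62 − 24·6 + 3·6^2 = €98. That is the break-even price.
For €14 ≤ P < €98 the firm produces at a loss; below €14 it shuts down.

Shutdown price = €14; break-even price = €98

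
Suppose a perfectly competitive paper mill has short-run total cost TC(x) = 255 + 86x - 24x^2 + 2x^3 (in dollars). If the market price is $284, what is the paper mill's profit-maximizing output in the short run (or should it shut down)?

Strip out fixed cost: VC = 86x - 24x^2 + 2x^3. Then AVC = 86 - 24x + 2x^2 and MC = 86 - 48x + 6x^2.
The AVC parabola has its vertex at x = 24/4 = 6, where AVC = 86 - 24·6 + 2·6^2 = $14.
P = $284 exceeds min AVC = $14, so the firm stays open.
Solving P = MC: -198 - 48x + 6x^2 = 0 ⇒ x = -3 or 11. On the upward-sloping branch, x* = 11.
Check: AVC at x = 11 is $64 ≤ P, so revenue covers variable cost.
Profit = P·x − TC = 284·11 − 959 = $2165.

Produce at x = 11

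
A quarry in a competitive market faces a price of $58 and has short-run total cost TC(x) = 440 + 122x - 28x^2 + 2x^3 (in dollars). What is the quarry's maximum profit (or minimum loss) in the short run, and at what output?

AVC = 122 - 28x + 2x^2; min AVC = $24 at x = 7. Since P = $58 ≥ min AVC, the firm produces.
MC = 122 - 56x + 6x^2. Setting P = MC and taking the root on the rising branch gives x* = 8.
TR = 58·8 = 464. TC = 440 + 208 = 648. Profit = 464 − 648 = -$184.
Shutting down would mean losing the fixed cost of $440, so operating at a loss of $184 is better by $256.

Profit = -$184 at x = 8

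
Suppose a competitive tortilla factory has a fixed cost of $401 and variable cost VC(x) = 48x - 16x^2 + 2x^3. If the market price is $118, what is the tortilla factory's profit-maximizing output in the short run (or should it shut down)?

Produce at x = 7

From TC, MC = TC'(x) = 48 - 32x + 6x^2 and AVC = VC/x = 48 - 16x + 2x^2.
AVC is minimized where dAVC/dx = -16 + 4x = 0, at x = 4; min AVC = 48 - 16·4 + 2·4^2 = $16.
Since P = $118 ≥ min AVC = $16, price covers variable cost and the firm should produce.
P = MC gives -70 - 32x + 6x^2 = 0, with roots -5/3 and 7. Take the larger (rising MC): x* = 7.
Check: AVC at x = 7 is $34 ≤ P, so revenue covers variable cost.
Profit = P·x − TC = 118·7 − 639 = $187.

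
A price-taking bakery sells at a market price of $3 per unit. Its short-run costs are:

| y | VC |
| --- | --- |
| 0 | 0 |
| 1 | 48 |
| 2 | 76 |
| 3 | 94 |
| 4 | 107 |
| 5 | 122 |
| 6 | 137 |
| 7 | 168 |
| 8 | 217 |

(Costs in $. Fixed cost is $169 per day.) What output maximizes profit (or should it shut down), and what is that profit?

y = 0 (shut down); profit = -$169

Compute π = P·y − TC at each output: y=0: -169; y=1: -214; y=2: -239; y=3: -254; y=4: -264; y=5: -276; y=6: -288; y=7: -316; y=8: -362.
Profit is highest at y = 0. Equivalently, the lowest AVC in the table is 137/6 ≈ $22.83 at y = 6, and P = $3 falls below it — price never covers variable cost, so the firm shuts down and loses only its fixed cost.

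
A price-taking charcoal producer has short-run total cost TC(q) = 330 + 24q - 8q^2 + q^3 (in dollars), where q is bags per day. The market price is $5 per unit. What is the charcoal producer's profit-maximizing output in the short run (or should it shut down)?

Shut down

Strip out fixed cost: VC = 24q - 8q^2 + q^3. Then AVC = 24 - 8q + q^2 and MC = 24 - 16q + 3q^2.
AVC is minimized where dAVC/dq = -8 + 2q = 0, at q = 4; min AVC = 24 - 8·4 + 4^2 = $8.
P = $5 lies below min AVC = $8; no output level covers variable cost.
Best response: produce nothing and absorb the $330 fixed cost.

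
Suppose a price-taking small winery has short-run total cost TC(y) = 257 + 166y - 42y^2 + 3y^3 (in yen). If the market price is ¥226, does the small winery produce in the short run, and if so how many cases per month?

Produce at y = 10

From TC, MC = TC'(y) = 166 - 84y + 9y^2 and AVC = VC/y = 166 - 42y + 3y^2.
AVC is minimized where dAVC/dy = -42 + 6y = 0, at y = 7; min AVC = 166 - 42·7 + 3·7^2 = ¥19.
P = ¥226 exceeds min AVC = ¥19, so the firm stays open.
Solving P = MC: -60 - 84y + 9y^2 = 0 ⇒ y = -2/3 or 10. On the upward-sloping branch, y* = 10.
Check: AVC at y = 10 is ¥46 ≤ P, so revenue covers variable cost.
Profit = P·y − TC = 226·10 − 717 = ¥1543.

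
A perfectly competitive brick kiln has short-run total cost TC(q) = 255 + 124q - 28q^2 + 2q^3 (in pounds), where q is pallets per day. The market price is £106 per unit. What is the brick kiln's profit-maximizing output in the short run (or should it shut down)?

Strip out fixed cost: VC = 124q - 28q^2 + 2q^3. Then AVC = 124 - 28q + 2q^2 and MC = 124 - 56q + 6q^2.
AVC is minimized where dAVC/dq = -28 + 4q = 0, at q = 7; min AVC = 124 - 28·7 + 2·7^2 = £26.
P = £106 exceeds min AVC = £26, so the firm stays open.
Solving P = MC: 18 - 56q + 6q^2 = 0 ⇒ q = 1/3 or 9. On the upward-sloping branch, q* = 9.
Check: AVC at q = 9 is £34 ≤ P, so revenue covers variable cost.
Profit = P·q − TC = 106·9 − 561 = £393.

Produce at q = 9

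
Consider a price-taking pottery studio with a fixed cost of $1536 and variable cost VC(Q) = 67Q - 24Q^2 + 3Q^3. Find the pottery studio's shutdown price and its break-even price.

Shutdown price = min AVC. AVC = 67 - 24Q + 3Q^2, with vertex at Q = 4 and minimum $19.
ATC = 1536/Q + 67 - 24Q + 3Q^2. Setting dATC/dQ = −1536/Q^2 − 24 + 6Q = 0 gives Q = 8 (since 6·8^3 − 24·8^2 = 1536).
min ATC = 1536/8 + 67 − 24·8 + 3·8^2 = $259. That is the break-even price.
Between these two prices the firm operates at a loss; above $259 it earns a profit.

Shutdown price = $19; break-even price = $259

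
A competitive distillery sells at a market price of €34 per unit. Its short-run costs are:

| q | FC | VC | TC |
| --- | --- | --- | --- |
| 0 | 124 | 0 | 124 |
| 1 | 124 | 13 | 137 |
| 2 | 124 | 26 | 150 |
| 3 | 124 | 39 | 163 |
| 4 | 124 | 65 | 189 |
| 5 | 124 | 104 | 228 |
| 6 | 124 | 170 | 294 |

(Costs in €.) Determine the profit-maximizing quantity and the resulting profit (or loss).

q = 4; profit = -€53

Tabulate TR − TC: q=0: -124; q=1: -103; q=2: -82; q=3: -61; q=4: -53; q=5: -58; q=6: -90.
Profit is maximized at q = 4. AVC there is 65/4 = €16.25 ≤ P, so producing beats shutting down (which would give -€124).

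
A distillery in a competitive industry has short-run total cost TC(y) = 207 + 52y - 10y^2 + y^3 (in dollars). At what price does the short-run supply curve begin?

The shutdown price is the minimum of AVC. VC = 52y - 10y^2 + y^3, so AVC = 52 - 10y + y^2.
dAVC/dy = -10 + 2y = 0 gives y = 5. min AVC = 52 - 10·5 + 5^2 = 27.
For P < $27 the firm produces nothing.

$27 per unit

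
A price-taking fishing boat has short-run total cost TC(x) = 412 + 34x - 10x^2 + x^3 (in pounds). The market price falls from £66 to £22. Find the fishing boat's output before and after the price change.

Output falls from 8 to 6

MC = 34 - 20x + 3x^2; the shutdown threshold is min AVC = £9 (at x = 5).
With P = £66 above the shutdown price, P = MC gives x = 8.
At P = £22 ≥ min AVC, set P = MC: x = 6. The firm stays open but cuts output.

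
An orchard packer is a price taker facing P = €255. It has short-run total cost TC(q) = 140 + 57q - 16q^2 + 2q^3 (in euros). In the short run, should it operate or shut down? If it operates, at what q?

Produce at q = 9

Variable cost is VC = 57q - 16q^2 + 2q^3, so AVC = VC/q = 57 - 16q + 2q^2 and MC = dTC/dq = 57 - 32q + 6q^2.
AVC hits its minimum where MC = AVC, at q = 4, giving min AVC = 57 - 16·4 + 2·4^2 = €25.
Because €255 ≥ €25, revenue can cover variable cost; the firm operates.
Solving P = MC: -198 - 32q + 6q^2 = 0 ⇒ q = -11/3 or 9. On the upward-sloping branch, q* = 9.
Check: AVC at q = 9 is €75 ≤ P, so revenue covers variable cost.
Profit = P·q − TC = 255·9 − 815 = €1480.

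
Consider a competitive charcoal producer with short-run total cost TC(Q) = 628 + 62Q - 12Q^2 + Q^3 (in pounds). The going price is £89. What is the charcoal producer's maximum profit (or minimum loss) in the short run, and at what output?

Profit = -£142 at Q = 9

AVC = 62 - 12Q + Q^2; min AVC = £26 at Q = 6. Since P = £89 ≥ min AVC, the firm produces.
MC = 62 - 24Q + 3Q^2. Setting P = MC and taking the root on the rising branch gives Q* = 9.
TR = 89·9 = 801. TC = 628 + 315 = 943. Profit = 801 − 943 = -£142.
Shutting down would mean losing the fixed cost of £628, so operating at a loss of £142 is better by £486.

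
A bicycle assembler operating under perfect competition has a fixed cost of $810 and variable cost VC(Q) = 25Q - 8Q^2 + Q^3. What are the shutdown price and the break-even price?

Shutdown price = $9; break-even price = $124

Shutdown price = min AVC. AVC = 25 - 8Q + Q^2, with vertex at Q = 4 and minimum $9.
ATC = 810/Q + 25 - 8Q + Q^2. Setting dATC/dQ = −810/Q^2 − 8 + 2Q = 0 gives Q = 9 (since 2·9^3 − 8·9^2 = 810).
min ATC = 810/9 + 25 − 8·9 + 9^2 = $124. That is the break-even price.
For $9 ≤ P < $124 the firm produces at a loss; below $9 it shuts down.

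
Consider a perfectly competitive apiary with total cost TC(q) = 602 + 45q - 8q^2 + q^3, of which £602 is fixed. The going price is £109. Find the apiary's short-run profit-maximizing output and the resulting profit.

Profit = -£90 at q = 8

AVC = 45 - 8q + q^2 has its minimum £29 at q = 4; price £109 clears that bar, so the firm operates.
With MC = 45 - 16q + 3q^2, P = MC on the upward-sloping part at q* = 8.
TR = 109·8 = 872. TC = 602 + 360 = 962. Profit = 872 − 962 = -£90.
That loss of £90 beats the £602 the firm would lose by shutting down; producing recovers £512 of fixed cost.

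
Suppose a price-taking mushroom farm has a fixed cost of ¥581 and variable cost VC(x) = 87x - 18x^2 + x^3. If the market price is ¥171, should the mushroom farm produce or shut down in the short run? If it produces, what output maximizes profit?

Produce at x = 14

From TC, MC = TC'(x) = 87 - 36x + 3x^2 and AVC = VC/x = 87 - 18x + x^2.
The AVC parabola has its vertex at x = 18/2 = 9, where AVC = 87 - 18·9 + 9^2 = ¥6.
Since P = ¥171 ≥ min AVC = ¥6, price covers variable cost and the firm should produce.
Set P = MC: 171 = 87 - 36x + 3x^2 → -84 - 36x + 3x^2 = 0. The roots are x = -2 and x = 14; the profit-maximizing output is on the rising part of MC, so x* = 14.
Check: AVC at x = 14 is ¥31 ≤ P, so revenue covers variable cost.
Profit = P·x − TC = 171·14 − 1015 = ¥1379.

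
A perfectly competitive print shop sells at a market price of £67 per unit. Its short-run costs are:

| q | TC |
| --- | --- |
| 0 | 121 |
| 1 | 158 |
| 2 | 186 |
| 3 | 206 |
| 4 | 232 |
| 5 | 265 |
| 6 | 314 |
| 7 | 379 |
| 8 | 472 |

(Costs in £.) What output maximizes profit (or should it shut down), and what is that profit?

q = 7; profit = £90

Tabulate TR − TC: q=0: -121; q=1: -91; q=2: -52; q=3: -5; q=4: 36; q=5: 70; q=6: 88; q=7: 90; q=8: 64.
Profit is maximized at q = 7. AVC there is 258/7 = £36.86 ≤ P, so producing beats shutting down (which would give -£121).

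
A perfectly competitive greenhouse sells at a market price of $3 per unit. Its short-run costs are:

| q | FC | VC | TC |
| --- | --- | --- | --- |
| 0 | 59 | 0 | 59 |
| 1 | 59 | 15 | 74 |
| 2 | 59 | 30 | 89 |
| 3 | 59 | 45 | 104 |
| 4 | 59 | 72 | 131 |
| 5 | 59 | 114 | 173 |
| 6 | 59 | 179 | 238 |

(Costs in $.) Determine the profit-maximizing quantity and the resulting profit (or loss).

Profit at each row (π = 3q − TC): q=0: -59; q=1: -71; q=2: -83; q=3: -95; q=4: -119; q=5: -158; q=6: -220.
Profit is highest at q = 0. Equivalently, the lowest AVC in the table is 15/1 ≈ $15 at q = 1, and P = $3 falls below it — price never covers variable cost, so the firm shuts down and loses only its fixed cost.

q = 0 (shut down); profit = -$59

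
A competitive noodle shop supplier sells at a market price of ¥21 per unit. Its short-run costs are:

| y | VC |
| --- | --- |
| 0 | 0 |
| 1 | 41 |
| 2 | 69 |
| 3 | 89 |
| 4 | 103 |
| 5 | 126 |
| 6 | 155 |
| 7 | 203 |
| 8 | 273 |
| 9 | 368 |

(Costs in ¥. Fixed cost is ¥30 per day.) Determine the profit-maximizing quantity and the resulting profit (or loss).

y = 0 (shut down); profit = -¥30

Compute π = P·y − TC at each output: y=0: -30; y=1: -50; y=2: -57; y=3: -56; y=4: -49; y=5: -51; y=6: -59; y=7: -86; y=8: -135; y=9: -209.
Profit is highest at y = 0. Equivalently, the lowest AVC in the table is 126/5 ≈ ¥25.20 at y = 5, and P = ¥21 falls below it — price never covers variable cost, so the firm shuts down and loses only its fixed cost.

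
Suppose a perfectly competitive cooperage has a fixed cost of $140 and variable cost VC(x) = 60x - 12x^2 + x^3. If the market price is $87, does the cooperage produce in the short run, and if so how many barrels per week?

Strip out fixed cost: VC = 60x - 12x^2 + x^3. Then AVC = 60 - 12x + x^2 and MC = 60 - 24x + 3x^2.
The AVC parabola has its vertex at x = 12/2 = 6, where AVC = 60 - 12·6 + 6^2 = $24.
Since P = $87 ≥ min AVC = $24, price covers variable cost and the firm should produce.
Solving P = MC: -27 - 24x + 3x^2 = 0 ⇒ x = -1 or 9. On the upward-sloping branch, x* = 9.
Check: AVC at x = 9 is $33 ≤ P, so revenue covers variable cost.
Profit = P·x − TC = 87·9 − 437 = $346.

Produce at x = 9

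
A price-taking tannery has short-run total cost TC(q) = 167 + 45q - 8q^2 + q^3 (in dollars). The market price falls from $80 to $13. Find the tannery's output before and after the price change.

MC = 45 - 16q + 3q^2; the shutdown threshold is min AVC = $29 (at q = 4).
With P = $80 above the shutdown price, P = MC gives q = 7.
At P = $13 < min AVC = $29, price no longer covers variable cost at any output, so the firm shuts down: q = 0.

Output falls from 7 to 0 (the firm shuts down)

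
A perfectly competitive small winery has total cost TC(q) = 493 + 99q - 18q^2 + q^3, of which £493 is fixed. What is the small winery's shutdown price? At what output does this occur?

£18 per unit, at q = 9

Short-run supply begins at min AVC. From VC = 99q - 18q^2 + q^3, AVC = 99 - 18q + q^2.
dAVC/dq = -18 + 2q = 0 gives q = 9. min AVC = 99 - 18·9 + 9^2 = 18.
So the shutdown price is £18.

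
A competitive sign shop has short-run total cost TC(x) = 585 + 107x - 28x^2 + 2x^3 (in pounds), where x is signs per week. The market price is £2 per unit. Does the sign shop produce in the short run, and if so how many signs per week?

From TC, MC = TC'(x) = 107 - 56x + 6x^2 and AVC = VC/x = 107 - 28x + 2x^2.
AVC hits its minimum where MC = AVC, at x = 7, giving min AVC = 107 - 28·7 + 2·7^2 = £9.
P = £2 lies below min AVC = £9; no output level covers variable cost.
Shutting down limits the loss to fixed cost, £585.

Shut down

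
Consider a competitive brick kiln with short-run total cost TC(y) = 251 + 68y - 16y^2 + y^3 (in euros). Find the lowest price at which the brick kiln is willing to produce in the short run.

Short-run supply begins at min AVC. From VC = 68y - 16y^2 + y^3, AVC = 68 - 16y + y^2.
At the minimum of AVC, MC = AVC. MC = 68 - 32y + 3y^2; setting MC = AVC gives 2y^2 - 16y = 0, so y = 8. min AVC = 4.
The firm shuts down for any P below €4.

€4 per unit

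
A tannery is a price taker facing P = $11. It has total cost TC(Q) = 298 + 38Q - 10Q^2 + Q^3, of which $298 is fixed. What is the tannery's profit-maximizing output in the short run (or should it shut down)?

Strip out fixed cost: VC = 38Q - 10Q^2 + Q^3. Then AVC = 38 - 10Q + Q^2 and MC = 38 - 20Q + 3Q^2.
The AVC parabola has its vertex at Q = 10/2 = 5, where AVC = 38 - 10·5 + 5^2 = $13.
Since P = $11 < min AVC = $13, price fails to cover variable cost at any output.
The firm minimizes its loss by shutting down and losing only its fixed cost of $298.

Shut down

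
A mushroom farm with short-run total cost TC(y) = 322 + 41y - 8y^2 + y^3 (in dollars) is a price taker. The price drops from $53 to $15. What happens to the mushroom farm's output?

MC = 41 - 16y + 3y^2; the shutdown threshold is min AVC = $25 (at y = 4).
At P = $53 ≥ min AVC, set P = MC on the rising branch: y = 6.
At P = $15 < min AVC = $25, price no longer covers variable cost at any output, so the firm shuts down: y = 0.

Output falls from 6 to 0 (the firm shuts down)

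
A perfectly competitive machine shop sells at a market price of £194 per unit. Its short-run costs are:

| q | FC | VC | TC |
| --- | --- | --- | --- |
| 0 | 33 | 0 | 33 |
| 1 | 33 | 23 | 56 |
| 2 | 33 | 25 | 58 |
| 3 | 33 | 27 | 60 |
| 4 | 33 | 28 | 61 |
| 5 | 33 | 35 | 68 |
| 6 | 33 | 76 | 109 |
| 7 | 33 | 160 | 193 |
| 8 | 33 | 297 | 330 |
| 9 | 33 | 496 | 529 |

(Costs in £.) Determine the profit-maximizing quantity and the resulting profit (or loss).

Tabulate TR − TC: q=0: -33; q=1: 138; q=2: 330; q=3: 522; q=4: 715; q=5: 902; q=6: 1055; q=7: 1165; q=8: 1222; q=9: 1217.
Profit is maximized at q = 8. AVC there is 297/8 = £37.12 ≤ P, so producing beats shutting down (which would give -£33).

q = 8; profit = £1222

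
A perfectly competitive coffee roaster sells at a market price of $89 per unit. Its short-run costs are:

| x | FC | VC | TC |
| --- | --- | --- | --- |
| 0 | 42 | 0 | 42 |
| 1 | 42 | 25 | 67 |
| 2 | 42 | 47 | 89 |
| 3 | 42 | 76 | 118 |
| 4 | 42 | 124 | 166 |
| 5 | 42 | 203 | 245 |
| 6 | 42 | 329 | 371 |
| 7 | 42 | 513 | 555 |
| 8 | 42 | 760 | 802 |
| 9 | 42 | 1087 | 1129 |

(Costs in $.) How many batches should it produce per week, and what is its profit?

x = 5; profit = $200

Profit at each row (π = 89x − TC): x=0: -42; x=1: 22; x=2: 89; x=3: 149; x=4: 190; x=5: 200; x=6: 163; x=7: 68; x=8: -90; x=9: -328.
Profit is maximized at x = 5. AVC there is 203/5 = $40.60 ≤ P, so producing beats shutting down (which would give -$42).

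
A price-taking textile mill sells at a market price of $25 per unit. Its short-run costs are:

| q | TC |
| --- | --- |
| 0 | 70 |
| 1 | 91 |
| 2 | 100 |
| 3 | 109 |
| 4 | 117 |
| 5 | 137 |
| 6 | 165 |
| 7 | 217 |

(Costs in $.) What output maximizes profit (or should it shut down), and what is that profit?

Tabulate TR − TC: q=0: -70; q=1: -66; q=2: -50; q=3: -34; q=4: -17; q=5: -12; q=6: -15; q=7: -42.
Profit is maximized at q = 5. AVC there is 67/5 = $13.40 ≤ P, so producing beats shutting down (which would give -$70).

q = 5; profit = -$12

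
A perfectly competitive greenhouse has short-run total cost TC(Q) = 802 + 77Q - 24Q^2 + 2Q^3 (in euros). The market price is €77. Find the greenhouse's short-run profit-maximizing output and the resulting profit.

AVC = 77 - 24Q + 2Q^2 has its minimum €5 at Q = 6; price €77 clears that bar, so the firm operates.
MC = 77 - 48Q + 6Q^2. Setting P = MC and taking the root on the rising branch gives Q* = 8.
TR = 77·8 = 616. TC = 802 + 104 = 906. Profit = 616 − 906 = -€290.
That loss of €290 beats the €802 the firm would lose by shutting down; producing recovers €512 of fixed cost.

Profit = -€290 at Q = 8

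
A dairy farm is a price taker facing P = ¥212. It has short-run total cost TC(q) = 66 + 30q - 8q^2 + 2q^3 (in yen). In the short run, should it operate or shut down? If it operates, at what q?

Strip out fixed cost: VC = 30q - 8q^2 + 2q^3. Then AVC = 30 - 8q + 2q^2 and MC = 30 - 16q + 6q^2.
The AVC parabola has its vertex at q = 8/4 = 2, where AVC = 30 - 8·2 + 2·2^2 = ¥22.
P = ¥212 exceeds min AVC = ¥22, so the firm stays open.
Set P = MC: 212 = 30 - 16q + 6q^2 → -182 - 16q + 6q^2 = 0. The roots are q = -13/3 and q = 7; the profit-maximizing output is on the rising part of MC, so q* = 7.
Check: AVC at q = 7 is ¥72 ≤ P, so revenue covers variable cost.
Profit = P·q − TC = 212·7 − 570 = ¥914.

Produce at q = 7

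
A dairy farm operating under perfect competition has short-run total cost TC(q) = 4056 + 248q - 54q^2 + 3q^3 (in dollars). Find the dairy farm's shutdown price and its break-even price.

AVC = 248 - 54q + 3q^2; minimized at q = 9, giving min AVC = $5. That is the shutdown price.
ATC = 4056/q + 248 - 54q + 3q^2. Setting dATC/dq = −4056/q^2 − 54 + 6q = 0 gives q = 13 (since 6·13^3 − 54·13^2 = 4056).
min ATC = 4056/13 + 248 − 54·13 + 3·13^2 = $365. That is the break-even price.
Between these two prices the firm operates at a loss; above $365 it earns a profit.

Shutdown price = $5; break-even price = $365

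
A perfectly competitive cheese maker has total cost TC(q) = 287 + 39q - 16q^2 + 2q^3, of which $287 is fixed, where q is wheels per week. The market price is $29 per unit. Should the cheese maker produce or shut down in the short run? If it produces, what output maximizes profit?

Produce at q = 5

Variable cost is VC = 39q - 16q^2 + 2q^3, so AVC = VC/q = 39 - 16q + 2q^2 and MC = dTC/dq = 39 - 32q + 6q^2.
AVC is minimized where dAVC/dq = -16 + 4q = 0, at q = 4; min AVC = 39 - 16·4 + 2·4^2 = $7.
Because $29 ≥ $7, revenue can cover variable cost; the firm operates.
P = MC gives 10 - 32q + 6q^2 = 0, with roots 1/3 and 5. Take the larger (rising MC): q* = 5.
Check: AVC at q = 5 is $9 ≤ P, so revenue covers variable cost.
Profit = P·q − TC = 29·5 − 332 = -$187, a loss, but smaller than the $287 fixed cost the firm would lose by shutting down.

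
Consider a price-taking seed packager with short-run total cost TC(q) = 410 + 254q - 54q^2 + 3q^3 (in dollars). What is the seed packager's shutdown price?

The shutdown price is the minimum of AVC. VC = 254q - 54q^2 + 3q^3, so AVC = 254 - 54q + 3q^2.
dAVC/dq = -54 + 6q = 0 gives q = 9. min AVC = 254 - 54·9 + 3·9^2 = 11.
So the shutdown price is $11.

$11 per unit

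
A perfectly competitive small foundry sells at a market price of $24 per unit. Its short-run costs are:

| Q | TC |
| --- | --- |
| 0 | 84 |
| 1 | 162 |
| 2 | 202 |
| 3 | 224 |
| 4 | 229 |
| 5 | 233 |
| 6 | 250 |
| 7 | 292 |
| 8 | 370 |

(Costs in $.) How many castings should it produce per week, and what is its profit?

Compute π = P·Q − TC at each output: Q=0: -84; Q=1: -138; Q=2: -154; Q=3: -152; Q=4: -133; Q=5: -113; Q=6: -106; Q=7: -124; Q=8: -178.
Profit is highest at Q = 0. Equivalently, the lowest AVC in the table is 166/6 ≈ $27.67 at Q = 6, and P = $24 falls below it — price never covers variable cost, so the firm shuts down and loses only its fixed cost.

Q = 0 (shut down); profit = -$84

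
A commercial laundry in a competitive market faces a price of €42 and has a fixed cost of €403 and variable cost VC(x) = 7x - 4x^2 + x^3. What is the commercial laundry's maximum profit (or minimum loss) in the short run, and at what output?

Profit = -€253 at x = 5

AVC = 7 - 4x + x^2 has its minimum €3 at x = 2; price €42 clears that bar, so the firm operates.
With MC = 7 - 8x + 3x^2, P = MC on the upward-sloping part at x* = 5.
TR = 42·5 = 210. TC = 403 + 60 = 463. Profit = 210 − 463 = -€253.
By producing, the firm covers all variable cost plus €150 of fixed cost; shutting down would lose the full €403.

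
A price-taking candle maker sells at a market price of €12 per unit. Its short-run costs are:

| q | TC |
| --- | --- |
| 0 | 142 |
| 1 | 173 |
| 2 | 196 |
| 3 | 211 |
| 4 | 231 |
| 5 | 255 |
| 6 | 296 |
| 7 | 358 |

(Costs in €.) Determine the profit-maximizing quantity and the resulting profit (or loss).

q = 0 (shut down); profit = -€142

Compute π = P·q − TC at each output: q=0: -142; q=1: -161; q=2: -172; q=3: -175; q=4: -183; q=5: -195; q=6: -224; q=7: -274.
Profit is highest at q = 0. Equivalently, the lowest AVC in the table is 89/4 ≈ €22.25 at q = 4, and P = €12 falls below it — price never covers variable cost, so the firm shuts down and loses only its fixed cost.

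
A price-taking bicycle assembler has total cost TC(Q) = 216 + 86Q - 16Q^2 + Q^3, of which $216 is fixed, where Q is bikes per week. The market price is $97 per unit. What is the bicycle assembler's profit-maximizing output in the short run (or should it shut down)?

From TC, MC = TC'(Q) = 86 - 32Q + 3Q^2 and AVC = VC/Q = 86 - 16Q + Q^2.
The AVC parabola has its vertex at Q = 16/2 = 8, where AVC = 86 - 16·8 + 8^2 = $22.
Because $97 ≥ $22, revenue can cover variable cost; the firm operates.
Solving P = MC: -11 - 32Q + 3Q^2 = 0 ⇒ Q = -1/3 or 11. On the upward-sloping branch, Q* = 11.
Check: AVC at Q = 11 is $31 ≤ P, so revenue covers variable cost.
Profit = P·Q − TC = 97·11 − 557 = $510.

Produce at Q = 11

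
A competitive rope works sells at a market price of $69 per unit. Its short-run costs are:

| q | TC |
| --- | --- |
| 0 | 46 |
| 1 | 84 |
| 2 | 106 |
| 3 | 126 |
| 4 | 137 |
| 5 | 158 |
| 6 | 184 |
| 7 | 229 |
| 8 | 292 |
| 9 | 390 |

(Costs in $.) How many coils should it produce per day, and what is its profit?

q = 8; profit = $260

Profit at each row (π = 69q − TC): q=0: -46; q=1: -15; q=2: 32; q=3: 81; q=4: 139; q=5: 187; q=6: 230; q=7: 254; q=8: 260; q=9: 231.
Profit is maximized at q = 8. AVC there is 246/8 = $30.75 ≤ P, so producing beats shutting down (which would give -$46).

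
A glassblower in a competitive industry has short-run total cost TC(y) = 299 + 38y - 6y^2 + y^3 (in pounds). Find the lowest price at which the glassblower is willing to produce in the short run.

£29 per unit

Short-run supply begins at min AVC. From VC = 38y - 6y^2 + y^3, AVC = 38 - 6y + y^2.
At the minimum of AVC, MC = AVC. MC = 38 - 12y + 3y^2; setting MC = AVC gives 2y^2 - 6y = 0, so y = 3. min AVC = 29.
The firm shuts down for any P below £29.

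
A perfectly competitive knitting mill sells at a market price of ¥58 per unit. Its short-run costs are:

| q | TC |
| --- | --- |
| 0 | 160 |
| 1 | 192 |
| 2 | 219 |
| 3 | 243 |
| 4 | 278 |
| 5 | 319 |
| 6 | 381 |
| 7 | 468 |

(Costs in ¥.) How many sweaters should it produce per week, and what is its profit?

q = 5; profit = -¥29

Profit at each row (π = 58q − TC): q=0: -160; q=1: -134; q=2: -103; q=3: -69; q=4: -46; q=5: -29; q=6: -33; q=7: -62.
Profit is maximized at q = 5. AVC there is 159/5 = ¥31.80 ≤ P, so producing beats shutting down (which would give -¥160).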